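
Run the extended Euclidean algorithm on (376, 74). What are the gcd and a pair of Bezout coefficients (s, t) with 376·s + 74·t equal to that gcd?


Euclidean algorithm on (376, 74) — divide until remainder is 0:
  376 = 5 · 74 + 6
  74 = 12 · 6 + 2
  6 = 3 · 2 + 0
gcd(376, 74) = 2.
Track Bezout coefficients alongside the remainders: start with r₀ = 376 = a·1 + b·0 (s = 1, t = 0) and r₁ = 74 = a·0 + b·1 (s = 0, t = 1); each new remainder r_{k+1} = r_{k-1} − q_k·r_k inherits s_{k+1} = s_{k-1} − q_k·s_k, t_{k+1} = t_{k-1} − q_k·t_k, so r_k = a·s_k + b·t_k at every step:
  q = 5: r = 6, s = 1 − 5·0 = 1, t = 0 − 5·1 = -5  (check: 376·1 + 74·(-5) = 6)
  q = 12: r = 2, s = 0 − 12·1 = -12, t = 1 − 12·(-5) = 61  (check: 376·(-12) + 74·61 = 2)
The row with r = 2 (the gcd) gives the Bezout coefficients s = -12, t = 61.
Result: 376 · (-12) + 74 · (61) = 2.

gcd(376, 74) = 2; s = -12, t = 61 (check: 376·(-12) + 74·61 = 2).


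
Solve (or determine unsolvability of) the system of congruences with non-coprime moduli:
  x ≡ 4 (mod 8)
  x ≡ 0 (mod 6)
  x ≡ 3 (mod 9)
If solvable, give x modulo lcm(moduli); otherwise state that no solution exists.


Moduli 8, 6, 9 are not pairwise coprime, so CRT works modulo lcm(m_i) when all pairwise compatibility conditions hold.
Pairwise compatibility: gcd(m_i, m_j) must divide a_i - a_j for every pair.
Merge one congruence at a time:
  Start: x ≡ 4 (mod 8).
  Combine with x ≡ 0 (mod 6): gcd(8, 6) = 2; 0 - 4 = -4, which IS divisible by 2, so compatible.
    Write x = 4 + 8·t and substitute into x ≡ 0 (mod 6): 8·t ≡ 0 − 4 = -4 (mod 6).
    Divide the congruence (and modulus) by g = 2: 4·t ≡ -2 (mod 3).
    Reduce coefficients mod 3: 1·t ≡ 1 (mod 3).
    So t ≡ 1 (mod 3).
    Then x = 4 + 8·1 = 12, valid modulo lcm(8, 6) = 24: x ≡ 12 (mod 24).
  Combine with x ≡ 3 (mod 9): gcd(24, 9) = 3; 3 - 12 = -9, which IS divisible by 3, so compatible.
    Write x = 12 + 24·t and substitute into x ≡ 3 (mod 9): 24·t ≡ 3 − 12 = -9 (mod 9).
    Divide the congruence (and modulus) by g = 3: 8·t ≡ -3 (mod 3).
    Reduce coefficients mod 3: 2·t ≡ 0 (mod 3).
    The inverse of 2 mod 3 is 2 (since 2·2 = 4 = 1·3 + 1), so t ≡ 2·0 = 0 ≡ 0 (mod 3).
    Then x = 12 + 24·0 = 12, valid modulo lcm(24, 9) = 72: x ≡ 12 (mod 72).
Verify: 12 mod 8 = 4, 12 mod 6 = 0, 12 mod 9 = 3.

x ≡ 12 (mod 72).


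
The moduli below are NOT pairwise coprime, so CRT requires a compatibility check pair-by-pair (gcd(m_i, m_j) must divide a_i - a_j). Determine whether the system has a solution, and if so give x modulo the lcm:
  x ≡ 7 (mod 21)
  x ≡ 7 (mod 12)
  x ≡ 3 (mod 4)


Moduli 21, 12, 4 are not pairwise coprime, so CRT works modulo lcm(m_i) when all pairwise compatibility conditions hold.
Pairwise compatibility: gcd(m_i, m_j) must divide a_i - a_j for every pair.
Merge one congruence at a time:
  Start: x ≡ 7 (mod 21).
  Combine with x ≡ 7 (mod 12): gcd(21, 12) = 3; 7 - 7 = 0, which IS divisible by 3, so compatible.
    Write x = 7 + 21·t and substitute into x ≡ 7 (mod 12): 21·t ≡ 7 − 7 = 0 (mod 12).
    Divide the congruence (and modulus) by g = 3: 7·t ≡ 0 (mod 4).
    Reduce coefficients mod 4: 3·t ≡ 0 (mod 4).
    The inverse of 3 mod 4 is 3 (since 3·3 = 9 = 2·4 + 1), so t ≡ 3·0 = 0 ≡ 0 (mod 4).
    Then x = 7 + 21·0 = 7, valid modulo lcm(21, 12) = 84: x ≡ 7 (mod 84).
  Combine with x ≡ 3 (mod 4): gcd(84, 4) = 4; 3 - 7 = -4, which IS divisible by 4, so compatible.
    Write x = 7 + 84·t and substitute into x ≡ 3 (mod 4): 84·t ≡ 3 − 7 = -4 (mod 4).
    Divide the congruence (and modulus) by g = 4: 21·t ≡ -1 (mod 1).
    Modulo 1 every t works; take t = 0.
    Then x = 7 + 84·0 = 7, valid modulo lcm(84, 4) = 84: x ≡ 7 (mod 84).
Verify: 7 mod 21 = 7, 7 mod 12 = 7, 7 mod 4 = 3.

x ≡ 7 (mod 84).


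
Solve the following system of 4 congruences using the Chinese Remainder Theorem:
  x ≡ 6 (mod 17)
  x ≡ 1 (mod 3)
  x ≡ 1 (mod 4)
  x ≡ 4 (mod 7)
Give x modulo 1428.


Product of moduli M = 17 · 3 · 4 · 7 = 1428.
Merge one congruence at a time:
  Start: x ≡ 6 (mod 17).
  Combine with x ≡ 1 (mod 3); new modulus lcm = 51.
    Write x = 6 + 17·t and substitute into x ≡ 1 (mod 3): 17·t ≡ 1 − 6 = -5 (mod 3).
    Reduce coefficients mod 3: 2·t ≡ 1 (mod 3).
    The inverse of 2 mod 3 is 2 (since 2·2 = 4 = 1·3 + 1), so t ≡ 2·1 = 2 ≡ 2 (mod 3).
    Then x = 6 + 17·2 = 40, valid modulo lcm(17, 3) = 51: x ≡ 40 (mod 51).
  Combine with x ≡ 1 (mod 4); new modulus lcm = 204.
    Write x = 40 + 51·t and substitute into x ≡ 1 (mod 4): 51·t ≡ 1 − 40 = -39 (mod 4).
    Reduce coefficients mod 4: 3·t ≡ 1 (mod 4).
    The inverse of 3 mod 4 is 3 (since 3·3 = 9 = 2·4 + 1), so t ≡ 3·1 = 3 ≡ 3 (mod 4).
    Then x = 40 + 51·3 = 193, valid modulo lcm(51, 4) = 204: x ≡ 193 (mod 204).
  Combine with x ≡ 4 (mod 7); new modulus lcm = 1428.
    Write x = 193 + 204·t and substitute into x ≡ 4 (mod 7): 204·t ≡ 4 − 193 = -189 (mod 7).
    Reduce coefficients mod 7: 1·t ≡ 0 (mod 7).
    So t ≡ 0 (mod 7).
    Then x = 193 + 204·0 = 193, valid modulo lcm(204, 7) = 1428: x ≡ 193 (mod 1428).
Verify against each original: 193 mod 17 = 6, 193 mod 3 = 1, 193 mod 4 = 1, 193 mod 7 = 4.

x ≡ 193 (mod 1428).


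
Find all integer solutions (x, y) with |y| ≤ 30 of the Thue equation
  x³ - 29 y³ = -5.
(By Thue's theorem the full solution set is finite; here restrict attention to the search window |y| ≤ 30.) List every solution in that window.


The equation is x³ - 29y³ = -5. For fixed y, x³ = 29·y³ − 5, so a solution requires the RHS to be a perfect cube.
Strategy: iterate y from -30 to 30, compute RHS = 29·y³ − 5, and check whether it is a (positive or negative) perfect cube.
Check small values of y:
  y = 0: RHS = -5 is not a perfect cube.
  y = 1: RHS = 24 is not a perfect cube.
  y = -1: RHS = -34 is not a perfect cube.
  y = 2: RHS = 227 is not a perfect cube.
  y = -2: RHS = -237 is not a perfect cube.
  y = 3: RHS = 778 is not a perfect cube.
  y = -3: RHS = -788 is not a perfect cube.
Continuing the search up to |y| = 30 finds no solutions either.
No (x, y) in the scanned range satisfies the equation.

No integer solutions with |y| ≤ 30.


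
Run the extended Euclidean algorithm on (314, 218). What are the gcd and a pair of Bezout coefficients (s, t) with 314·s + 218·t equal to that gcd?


Euclidean algorithm on (314, 218) — divide until remainder is 0:
  314 = 1 · 218 + 96
  218 = 2 · 96 + 26
  96 = 3 · 26 + 18
  26 = 1 · 18 + 8
  18 = 2 · 8 + 2
  8 = 4 · 2 + 0
gcd(314, 218) = 2.
Track Bezout coefficients alongside the remainders: start with r₀ = 314 = a·1 + b·0 (s = 1, t = 0) and r₁ = 218 = a·0 + b·1 (s = 0, t = 1); each new remainder r_{k+1} = r_{k-1} − q_k·r_k inherits s_{k+1} = s_{k-1} − q_k·s_k, t_{k+1} = t_{k-1} − q_k·t_k, so r_k = a·s_k + b·t_k at every step:
  q = 1: r = 96, s = 1 − 1·0 = 1, t = 0 − 1·1 = -1  (check: 314·1 + 218·(-1) = 96)
  q = 2: r = 26, s = 0 − 2·1 = -2, t = 1 − 2·(-1) = 3  (check: 314·(-2) + 218·3 = 26)
  q = 3: r = 18, s = 1 − 3·(-2) = 7, t = -1 − 3·3 = -10  (check: 314·7 + 218·(-10) = 18)
  q = 1: r = 8, s = -2 − 1·7 = -9, t = 3 − 1·(-10) = 13  (check: 314·(-9) + 218·13 = 8)
  q = 2: r = 2, s = 7 − 2·(-9) = 25, t = -10 − 2·13 = -36  (check: 314·25 + 218·(-36) = 2)
The row with r = 2 (the gcd) gives the Bezout coefficients s = 25, t = -36.
Result: 314 · (25) + 218 · (-36) = 2.

gcd(314, 218) = 2; s = 25, t = -36 (check: 314·25 + 218·(-36) = 2).


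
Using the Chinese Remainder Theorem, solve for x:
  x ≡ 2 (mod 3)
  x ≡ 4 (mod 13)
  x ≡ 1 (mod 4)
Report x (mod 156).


Moduli 3, 13, 4 are pairwise coprime; by CRT there is a unique solution modulo M = 3 · 13 · 4 = 156.
Solve pairwise, accumulating the modulus:
  Start with x ≡ 2 (mod 3).
  Combine with x ≡ 4 (mod 13): since gcd(3, 13) = 1, we get a unique residue mod 39.
    Write x = 2 + 3·t and substitute into x ≡ 4 (mod 13): 3·t ≡ 4 − 2 = 2 (mod 13).
    The inverse of 3 mod 13 is 9 (since 3·9 = 27 = 2·13 + 1), so t ≡ 9·2 = 18 ≡ 5 (mod 13).
    Then x = 2 + 3·5 = 17, valid modulo lcm(3, 13) = 39: x ≡ 17 (mod 39).
  Combine with x ≡ 1 (mod 4): since gcd(39, 4) = 1, we get a unique residue mod 156.
    Write x = 17 + 39·t and substitute into x ≡ 1 (mod 4): 39·t ≡ 1 − 17 = -16 (mod 4).
    Reduce coefficients mod 4: 3·t ≡ 0 (mod 4).
    The inverse of 3 mod 4 is 3 (since 3·3 = 9 = 2·4 + 1), so t ≡ 3·0 = 0 ≡ 0 (mod 4).
    Then x = 17 + 39·0 = 17, valid modulo lcm(39, 4) = 156: x ≡ 17 (mod 156).
Verify: 17 mod 3 = 2 ✓, 17 mod 13 = 4 ✓, 17 mod 4 = 1 ✓.

x ≡ 17 (mod 156).


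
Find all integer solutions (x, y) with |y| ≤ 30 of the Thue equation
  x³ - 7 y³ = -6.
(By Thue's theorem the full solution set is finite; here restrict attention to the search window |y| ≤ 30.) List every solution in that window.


The equation is x³ - 7y³ = -6. For fixed y, x³ = 7·y³ − 6, so a solution requires the RHS to be a perfect cube.
Strategy: iterate y from -30 to 30, compute RHS = 7·y³ − 6, and check whether it is a (positive or negative) perfect cube.
Check small values of y:
  y = 0: RHS = -6 is not a perfect cube.
  y = 1: RHS = 1 = (1)³ ⇒ x = 1 works.
  y = -1: RHS = -13 is not a perfect cube.
  y = 2: RHS = 50 is not a perfect cube.
  y = -2: RHS = -62 is not a perfect cube.
  y = 3: RHS = 183 is not a perfect cube.
  y = -3: RHS = -195 is not a perfect cube.
Continuing the search up to |y| = 30 finds no further solutions beyond those listed.
Collected solutions: (1, 1).

Solutions (with |y| ≤ 30): (1, 1).


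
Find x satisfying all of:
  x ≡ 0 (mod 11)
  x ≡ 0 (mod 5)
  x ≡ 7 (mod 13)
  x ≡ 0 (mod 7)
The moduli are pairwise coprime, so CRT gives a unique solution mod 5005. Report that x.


Product of moduli M = 11 · 5 · 13 · 7 = 5005.
Merge one congruence at a time:
  Start: x ≡ 0 (mod 11).
  Combine with x ≡ 0 (mod 5); new modulus lcm = 55.
    Write x = 0 + 11·t and substitute into x ≡ 0 (mod 5): 11·t ≡ 0 − 0 = 0 (mod 5).
    Reduce coefficients mod 5: 1·t ≡ 0 (mod 5).
    So t ≡ 0 (mod 5).
    Then x = 0 + 11·0 = 0, valid modulo lcm(11, 5) = 55: x ≡ 0 (mod 55).
  Combine with x ≡ 7 (mod 13); new modulus lcm = 715.
    Write x = 0 + 55·t and substitute into x ≡ 7 (mod 13): 55·t ≡ 7 − 0 = 7 (mod 13).
    Reduce coefficients mod 13: 3·t ≡ 7 (mod 13).
    The inverse of 3 mod 13 is 9 (since 3·9 = 27 = 2·13 + 1), so t ≡ 9·7 = 63 ≡ 11 (mod 13).
    Then x = 0 + 55·11 = 605, valid modulo lcm(55, 13) = 715: x ≡ 605 (mod 715).
  Combine with x ≡ 0 (mod 7); new modulus lcm = 5005.
    Write x = 605 + 715·t and substitute into x ≡ 0 (mod 7): 715·t ≡ 0 − 605 = -605 (mod 7).
    Reduce coefficients mod 7: 1·t ≡ 4 (mod 7).
    So t ≡ 4 (mod 7).
    Then x = 605 + 715·4 = 3465, valid modulo lcm(715, 7) = 5005: x ≡ 3465 (mod 5005).
Verify against each original: 3465 mod 11 = 0, 3465 mod 5 = 0, 3465 mod 13 = 7, 3465 mod 7 = 0.

x ≡ 3465 (mod 5005).


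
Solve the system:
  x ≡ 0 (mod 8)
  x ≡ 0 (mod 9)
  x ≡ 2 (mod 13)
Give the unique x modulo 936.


Moduli 8, 9, 13 are pairwise coprime; by CRT there is a unique solution modulo M = 8 · 9 · 13 = 936.
Solve pairwise, accumulating the modulus:
  Start with x ≡ 0 (mod 8).
  Combine with x ≡ 0 (mod 9): since gcd(8, 9) = 1, we get a unique residue mod 72.
    Write x = 0 + 8·t and substitute into x ≡ 0 (mod 9): 8·t ≡ 0 − 0 = 0 (mod 9).
    The inverse of 8 mod 9 is 8 (since 8·8 = 64 = 7·9 + 1), so t ≡ 8·0 = 0 ≡ 0 (mod 9).
    Then x = 0 + 8·0 = 0, valid modulo lcm(8, 9) = 72: x ≡ 0 (mod 72).
  Combine with x ≡ 2 (mod 13): since gcd(72, 13) = 1, we get a unique residue mod 936.
    Write x = 0 + 72·t and substitute into x ≡ 2 (mod 13): 72·t ≡ 2 − 0 = 2 (mod 13).
    Reduce coefficients mod 13: 7·t ≡ 2 (mod 13).
    The inverse of 7 mod 13 is 2 (since 7·2 = 14 = 1·13 + 1), so t ≡ 2·2 = 4 ≡ 4 (mod 13).
    Then x = 0 + 72·4 = 288, valid modulo lcm(72, 13) = 936: x ≡ 288 (mod 936).
Verify: 288 mod 8 = 0 ✓, 288 mod 9 = 0 ✓, 288 mod 13 = 2 ✓.

x ≡ 288 (mod 936).


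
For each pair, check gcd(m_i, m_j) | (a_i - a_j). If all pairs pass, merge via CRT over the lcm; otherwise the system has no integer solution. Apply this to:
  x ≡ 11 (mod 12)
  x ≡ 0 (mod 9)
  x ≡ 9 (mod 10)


Moduli 12, 9, 10 are not pairwise coprime, so CRT works modulo lcm(m_i) when all pairwise compatibility conditions hold.
Pairwise compatibility: gcd(m_i, m_j) must divide a_i - a_j for every pair.
Merge one congruence at a time:
  Start: x ≡ 11 (mod 12).
  Combine with x ≡ 0 (mod 9): gcd(12, 9) = 3, and 0 - 11 = -11 is NOT divisible by 3.
    ⇒ system is inconsistent (no integer solution).

No solution (the system is inconsistent).


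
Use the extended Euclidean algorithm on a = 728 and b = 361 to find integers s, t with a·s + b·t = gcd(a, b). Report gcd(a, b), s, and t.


Euclidean algorithm on (728, 361) — divide until remainder is 0:
  728 = 2 · 361 + 6
  361 = 60 · 6 + 1
  6 = 6 · 1 + 0
gcd(728, 361) = 1.
Track Bezout coefficients alongside the remainders: start with r₀ = 728 = a·1 + b·0 (s = 1, t = 0) and r₁ = 361 = a·0 + b·1 (s = 0, t = 1); each new remainder r_{k+1} = r_{k-1} − q_k·r_k inherits s_{k+1} = s_{k-1} − q_k·s_k, t_{k+1} = t_{k-1} − q_k·t_k, so r_k = a·s_k + b·t_k at every step:
  q = 2: r = 6, s = 1 − 2·0 = 1, t = 0 − 2·1 = -2  (check: 728·1 + 361·(-2) = 6)
  q = 60: r = 1, s = 0 − 60·1 = -60, t = 1 − 60·(-2) = 121  (check: 728·(-60) + 361·121 = 1)
The row with r = 1 (the gcd) gives the Bezout coefficients s = -60, t = 121.
Result: 728 · (-60) + 361 · (121) = 1.

gcd(728, 361) = 1; s = -60, t = 121 (check: 728·(-60) + 361·121 = 1).


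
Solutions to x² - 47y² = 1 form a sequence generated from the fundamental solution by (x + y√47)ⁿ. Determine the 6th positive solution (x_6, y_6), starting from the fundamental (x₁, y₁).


Step 1: Find the fundamental solution (x₁, y₁) of x² - 47y² = 1.
  Expand √47 as a continued fraction. a₀ = ⌊√47⌋ = 6; iterate m_{k+1} = d_k·a_k − m_k, d_{k+1} = (47 − m_{k+1}²)/d_k, a_{k+1} = ⌊(a₀ + m_{k+1})/d_{k+1}⌋ (starting m₀ = 0, d₀ = 1), with convergents p_k = a_k·p_{k-1} + p_{k-2}, q_k = a_k·q_{k-1} + q_{k-2} (p₋₁ = 1, q₋₁ = 0):
  k = 0: a₀ = 6; p₀/q₀ = 6/1; p₀² − 47·q₀² = 36 − 47 = -11.
  k = 1: m = 6, d = 11, a = ⌊(6 + 6)/11⌋ = 1; p/q = (1·6 + 1)/(1·1 + 0) = 7/1; p² − 47·q² = 49 − 47 = 2.
  k = 2: m = 5, d = 2, a = ⌊(6 + 5)/2⌋ = 5; p/q = (5·7 + 6)/(5·1 + 1) = 41/6; p² − 47·q² = 1681 − 1692 = -11.
  k = 3: m = 5, d = 11, a = ⌊(6 + 5)/11⌋ = 1; p/q = (1·41 + 7)/(1·6 + 1) = 48/7; p² − 47·q² = 2304 − 2303 = 1.
  The first convergent with p² − 47·q² = 1 gives the fundamental solution (x₁, y₁) = (48, 7).
Step 2: Apply the recurrence (x_{n+1}, y_{n+1}) = (x₁x_n + 47y₁y_n, x₁y_n + y₁x_n) repeatedly.
  From (x_1, y_1) = (48, 7): x_2 = 48·48 + 47·7·7 = 4607; y_2 = 48·7 + 7·48 = 672.
  From (x_2, y_2) = (4607, 672): x_3 = 48·4607 + 47·7·672 = 442224; y_3 = 48·672 + 7·4607 = 64505.
  From (x_3, y_3) = (442224, 64505): x_4 = 48·442224 + 47·7·64505 = 42448897; y_4 = 48·64505 + 7·442224 = 6191808.
  From (x_4, y_4) = (42448897, 6191808): x_5 = 48·42448897 + 47·7·6191808 = 4074651888; y_5 = 48·6191808 + 7·42448897 = 594349063.
  From (x_5, y_5) = (4074651888, 594349063): x_6 = 48·4074651888 + 47·7·594349063 = 391124132351; y_6 = 48·594349063 + 7·4074651888 = 57051318240.
Step 3: Verify x_6² - 47·y_6² = 152978086907322564787201 - 152978086907322564787200 = 1 (should be 1). ✓

(x_1, y_1) = (48, 7); (x_6, y_6) = (391124132351, 57051318240).


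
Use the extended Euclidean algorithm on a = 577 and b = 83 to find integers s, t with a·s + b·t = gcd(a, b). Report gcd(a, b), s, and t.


Euclidean algorithm on (577, 83) — divide until remainder is 0:
  577 = 6 · 83 + 79
  83 = 1 · 79 + 4
  79 = 19 · 4 + 3
  4 = 1 · 3 + 1
  3 = 3 · 1 + 0
gcd(577, 83) = 1.
Track Bezout coefficients alongside the remainders: start with r₀ = 577 = a·1 + b·0 (s = 1, t = 0) and r₁ = 83 = a·0 + b·1 (s = 0, t = 1); each new remainder r_{k+1} = r_{k-1} − q_k·r_k inherits s_{k+1} = s_{k-1} − q_k·s_k, t_{k+1} = t_{k-1} − q_k·t_k, so r_k = a·s_k + b·t_k at every step:
  q = 6: r = 79, s = 1 − 6·0 = 1, t = 0 − 6·1 = -6  (check: 577·1 + 83·(-6) = 79)
  q = 1: r = 4, s = 0 − 1·1 = -1, t = 1 − 1·(-6) = 7  (check: 577·(-1) + 83·7 = 4)
  q = 19: r = 3, s = 1 − 19·(-1) = 20, t = -6 − 19·7 = -139  (check: 577·20 + 83·(-139) = 3)
  q = 1: r = 1, s = -1 − 1·20 = -21, t = 7 − 1·(-139) = 146  (check: 577·(-21) + 83·146 = 1)
The row with r = 1 (the gcd) gives the Bezout coefficients s = -21, t = 146.
Result: 577 · (-21) + 83 · (146) = 1.

gcd(577, 83) = 1; s = -21, t = 146 (check: 577·(-21) + 83·146 = 1).


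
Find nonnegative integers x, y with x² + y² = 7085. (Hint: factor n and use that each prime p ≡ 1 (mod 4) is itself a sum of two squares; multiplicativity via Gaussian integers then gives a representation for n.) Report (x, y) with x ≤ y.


Step 1: Factor n = 7085 = 5 · 13 · 109.
Step 2: Check the mod-4 condition on each prime factor: 5 ≡ 1 (mod 4), exponent 1; 13 ≡ 1 (mod 4), exponent 1; 109 ≡ 1 (mod 4), exponent 1.
All primes ≡ 3 (mod 4) appear to even exponent (or don't appear), so by the two-squares theorem n IS expressible as a sum of two squares.
Step 3: Build a representation. Here n = 5 · 13 · 109 is a product of primes ≡ 1 (mod 4). Each prime p ≡ 1 (mod 4) is itself a sum of two squares; find a² by testing p − a² for a perfect square:
  5: 5 − 1² = 4 = 2² ⇒ 5 = 1² + 2².
  13: 13 − 1² = 12, 13 − 2² = 9 = 3² ⇒ 13 = 2² + 3².
  109: 109 − 1² = 108, 109 − 2² = 105, 109 − 3² = 100 = 10² ⇒ 109 = 3² + 10².
  Combine using the Brahmagupta–Fibonacci identity (a² + b²)(c² + d²) = (ac − bd)² + (ad + bc)² = (ac + bd)² + (ad − bc)²:
  5 · 13 = 65: from (1² + 2²)(2² + 3²), take (1·2 − 2·3, 1·3 + 2·2) = (2 − 6, 3 + 4) = (-4, 7); dropping signs (only squares matter) gives (4, 7); check 4² + 7² = 16 + 49 = 65 ✓.
  65 · 109 = 7085: from (4² + 7²)(3² + 10²), take (4·3 − 7·10, 4·10 + 7·3) = (12 − 70, 40 + 21) = (-58, 61); dropping signs (only squares matter) gives (58, 61); check 58² + 61² = 3364 + 3721 = 7085 ✓.
Step 4: Order so x ≤ y and verify: 58² + 61² = 3364 + 3721 = 7085 = n. ✓

n = 7085 = 58² + 61² (one valid representation with x ≤ y).


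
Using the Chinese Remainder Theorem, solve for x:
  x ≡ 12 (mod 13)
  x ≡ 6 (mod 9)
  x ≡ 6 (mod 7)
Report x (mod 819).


Moduli 13, 9, 7 are pairwise coprime; by CRT there is a unique solution modulo M = 13 · 9 · 7 = 819.
Solve pairwise, accumulating the modulus:
  Start with x ≡ 12 (mod 13).
  Combine with x ≡ 6 (mod 9): since gcd(13, 9) = 1, we get a unique residue mod 117.
    Write x = 12 + 13·t and substitute into x ≡ 6 (mod 9): 13·t ≡ 6 − 12 = -6 (mod 9).
    Reduce coefficients mod 9: 4·t ≡ 3 (mod 9).
    The inverse of 4 mod 9 is 7 (since 4·7 = 28 = 3·9 + 1), so t ≡ 7·3 = 21 ≡ 3 (mod 9).
    Then x = 12 + 13·3 = 51, valid modulo lcm(13, 9) = 117: x ≡ 51 (mod 117).
  Combine with x ≡ 6 (mod 7): since gcd(117, 7) = 1, we get a unique residue mod 819.
    Write x = 51 + 117·t and substitute into x ≡ 6 (mod 7): 117·t ≡ 6 − 51 = -45 (mod 7).
    Reduce coefficients mod 7: 5·t ≡ 4 (mod 7).
    The inverse of 5 mod 7 is 3 (since 5·3 = 15 = 2·7 + 1), so t ≡ 3·4 = 12 ≡ 5 (mod 7).
    Then x = 51 + 117·5 = 636, valid modulo lcm(117, 7) = 819: x ≡ 636 (mod 819).
Verify: 636 mod 13 = 12 ✓, 636 mod 9 = 6 ✓, 636 mod 7 = 6 ✓.

x ≡ 636 (mod 819).


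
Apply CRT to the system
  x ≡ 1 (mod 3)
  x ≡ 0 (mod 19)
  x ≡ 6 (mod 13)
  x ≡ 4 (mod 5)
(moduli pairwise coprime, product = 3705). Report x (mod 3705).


Product of moduli M = 3 · 19 · 13 · 5 = 3705.
Merge one congruence at a time:
  Start: x ≡ 1 (mod 3).
  Combine with x ≡ 0 (mod 19); new modulus lcm = 57.
    Write x = 1 + 3·t and substitute into x ≡ 0 (mod 19): 3·t ≡ 0 − 1 = -1 (mod 19).
    Reduce coefficients mod 19: 3·t ≡ 18 (mod 19).
    The inverse of 3 mod 19 is 13 (since 3·13 = 39 = 2·19 + 1), so t ≡ 13·18 = 234 ≡ 6 (mod 19).
    Then x = 1 + 3·6 = 19, valid modulo lcm(3, 19) = 57: x ≡ 19 (mod 57).
  Combine with x ≡ 6 (mod 13); new modulus lcm = 741.
    Write x = 19 + 57·t and substitute into x ≡ 6 (mod 13): 57·t ≡ 6 − 19 = -13 (mod 13).
    Reduce coefficients mod 13: 5·t ≡ 0 (mod 13).
    The inverse of 5 mod 13 is 8 (since 5·8 = 40 = 3·13 + 1), so t ≡ 8·0 = 0 ≡ 0 (mod 13).
    Then x = 19 + 57·0 = 19, valid modulo lcm(57, 13) = 741: x ≡ 19 (mod 741).
  Combine with x ≡ 4 (mod 5); new modulus lcm = 3705.
    Write x = 19 + 741·t and substitute into x ≡ 4 (mod 5): 741·t ≡ 4 − 19 = -15 (mod 5).
    Reduce coefficients mod 5: 1·t ≡ 0 (mod 5).
    So t ≡ 0 (mod 5).
    Then x = 19 + 741·0 = 19, valid modulo lcm(741, 5) = 3705: x ≡ 19 (mod 3705).
Verify against each original: 19 mod 3 = 1, 19 mod 19 = 0, 19 mod 13 = 6, 19 mod 5 = 4.

x ≡ 19 (mod 3705).


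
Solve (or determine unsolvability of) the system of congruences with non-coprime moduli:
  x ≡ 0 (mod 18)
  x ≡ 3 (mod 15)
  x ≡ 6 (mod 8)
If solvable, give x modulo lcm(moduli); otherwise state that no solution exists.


Moduli 18, 15, 8 are not pairwise coprime, so CRT works modulo lcm(m_i) when all pairwise compatibility conditions hold.
Pairwise compatibility: gcd(m_i, m_j) must divide a_i - a_j for every pair.
Merge one congruence at a time:
  Start: x ≡ 0 (mod 18).
  Combine with x ≡ 3 (mod 15): gcd(18, 15) = 3; 3 - 0 = 3, which IS divisible by 3, so compatible.
    Write x = 0 + 18·t and substitute into x ≡ 3 (mod 15): 18·t ≡ 3 − 0 = 3 (mod 15).
    Divide the congruence (and modulus) by g = 3: 6·t ≡ 1 (mod 5).
    Reduce coefficients mod 5: 1·t ≡ 1 (mod 5).
    So t ≡ 1 (mod 5).
    Then x = 0 + 18·1 = 18, valid modulo lcm(18, 15) = 90: x ≡ 18 (mod 90).
  Combine with x ≡ 6 (mod 8): gcd(90, 8) = 2; 6 - 18 = -12, which IS divisible by 2, so compatible.
    Write x = 18 + 90·t and substitute into x ≡ 6 (mod 8): 90·t ≡ 6 − 18 = -12 (mod 8).
    Divide the congruence (and modulus) by g = 2: 45·t ≡ -6 (mod 4).
    Reduce coefficients mod 4: 1·t ≡ 2 (mod 4).
    So t ≡ 2 (mod 4).
    Then x = 18 + 90·2 = 198, valid modulo lcm(90, 8) = 360: x ≡ 198 (mod 360).
Verify: 198 mod 18 = 0, 198 mod 15 = 3, 198 mod 8 = 6.

x ≡ 198 (mod 360).


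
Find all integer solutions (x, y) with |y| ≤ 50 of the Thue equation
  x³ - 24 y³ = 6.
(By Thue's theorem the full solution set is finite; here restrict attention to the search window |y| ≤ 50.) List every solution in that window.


The equation is x³ - 24y³ = 6. For fixed y, x³ = 24·y³ + 6, so a solution requires the RHS to be a perfect cube.
Strategy: iterate y from -50 to 50, compute RHS = 24·y³ + 6, and check whether it is a (positive or negative) perfect cube.
Check small values of y:
  y = 0: RHS = 6 is not a perfect cube.
  y = 1: RHS = 30 is not a perfect cube.
  y = -1: RHS = -18 is not a perfect cube.
  y = 2: RHS = 198 is not a perfect cube.
  y = -2: RHS = -186 is not a perfect cube.
  y = 3: RHS = 654 is not a perfect cube.
  y = -3: RHS = -642 is not a perfect cube.
Continuing the search up to |y| = 50 finds no solutions either.
No (x, y) in the scanned range satisfies the equation.

No integer solutions with |y| ≤ 50.


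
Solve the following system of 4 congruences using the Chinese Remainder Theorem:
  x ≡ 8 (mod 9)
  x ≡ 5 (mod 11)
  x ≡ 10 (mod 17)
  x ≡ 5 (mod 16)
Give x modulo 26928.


Product of moduli M = 9 · 11 · 17 · 16 = 26928.
Merge one congruence at a time:
  Start: x ≡ 8 (mod 9).
  Combine with x ≡ 5 (mod 11); new modulus lcm = 99.
    Write x = 8 + 9·t and substitute into x ≡ 5 (mod 11): 9·t ≡ 5 − 8 = -3 (mod 11).
    Reduce coefficients mod 11: 9·t ≡ 8 (mod 11).
    The inverse of 9 mod 11 is 5 (since 9·5 = 45 = 4·11 + 1), so t ≡ 5·8 = 40 ≡ 7 (mod 11).
    Then x = 8 + 9·7 = 71, valid modulo lcm(9, 11) = 99: x ≡ 71 (mod 99).
  Combine with x ≡ 10 (mod 17); new modulus lcm = 1683.
    Write x = 71 + 99·t and substitute into x ≡ 10 (mod 17): 99·t ≡ 10 − 71 = -61 (mod 17).
    Reduce coefficients mod 17: 14·t ≡ 7 (mod 17).
    The inverse of 14 mod 17 is 11 (since 14·11 = 154 = 9·17 + 1), so t ≡ 11·7 = 77 ≡ 9 (mod 17).
    Then x = 71 + 99·9 = 962, valid modulo lcm(99, 17) = 1683: x ≡ 962 (mod 1683).
  Combine with x ≡ 5 (mod 16); new modulus lcm = 26928.
    Write x = 962 + 1683·t and substitute into x ≡ 5 (mod 16): 1683·t ≡ 5 − 962 = -957 (mod 16).
    Reduce coefficients mod 16: 3·t ≡ 3 (mod 16).
    The inverse of 3 mod 16 is 11 (since 3·11 = 33 = 2·16 + 1), so t ≡ 11·3 = 33 ≡ 1 (mod 16).
    Then x = 962 + 1683·1 = 2645, valid modulo lcm(1683, 16) = 26928: x ≡ 2645 (mod 26928).
Verify against each original: 2645 mod 9 = 8, 2645 mod 11 = 5, 2645 mod 17 = 10, 2645 mod 16 = 5.

x ≡ 2645 (mod 26928).


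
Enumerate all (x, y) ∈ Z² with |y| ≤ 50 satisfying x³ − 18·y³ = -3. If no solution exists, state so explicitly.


The equation is x³ - 18y³ = -3. For fixed y, x³ = 18·y³ − 3, so a solution requires the RHS to be a perfect cube.
Strategy: iterate y from -50 to 50, compute RHS = 18·y³ − 3, and check whether it is a (positive or negative) perfect cube.
Check small values of y:
  y = 0: RHS = -3 is not a perfect cube.
  y = 1: RHS = 15 is not a perfect cube.
  y = -1: RHS = -21 is not a perfect cube.
  y = 2: RHS = 141 is not a perfect cube.
  y = -2: RHS = -147 is not a perfect cube.
  y = 3: RHS = 483 is not a perfect cube.
  y = -3: RHS = -489 is not a perfect cube.
Continuing the search up to |y| = 50 finds no solutions either.
No (x, y) in the scanned range satisfies the equation.

No integer solutions with |y| ≤ 50.


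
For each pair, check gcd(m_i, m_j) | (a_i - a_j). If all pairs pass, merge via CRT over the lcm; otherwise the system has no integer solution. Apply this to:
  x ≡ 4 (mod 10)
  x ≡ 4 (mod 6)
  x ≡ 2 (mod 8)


Moduli 10, 6, 8 are not pairwise coprime, so CRT works modulo lcm(m_i) when all pairwise compatibility conditions hold.
Pairwise compatibility: gcd(m_i, m_j) must divide a_i - a_j for every pair.
Merge one congruence at a time:
  Start: x ≡ 4 (mod 10).
  Combine with x ≡ 4 (mod 6): gcd(10, 6) = 2; 4 - 4 = 0, which IS divisible by 2, so compatible.
    Write x = 4 + 10·t and substitute into x ≡ 4 (mod 6): 10·t ≡ 4 − 4 = 0 (mod 6).
    Divide the congruence (and modulus) by g = 2: 5·t ≡ 0 (mod 3).
    Reduce coefficients mod 3: 2·t ≡ 0 (mod 3).
    The inverse of 2 mod 3 is 2 (since 2·2 = 4 = 1·3 + 1), so t ≡ 2·0 = 0 ≡ 0 (mod 3).
    Then x = 4 + 10·0 = 4, valid modulo lcm(10, 6) = 30: x ≡ 4 (mod 30).
  Combine with x ≡ 2 (mod 8): gcd(30, 8) = 2; 2 - 4 = -2, which IS divisible by 2, so compatible.
    Write x = 4 + 30·t and substitute into x ≡ 2 (mod 8): 30·t ≡ 2 − 4 = -2 (mod 8).
    Divide the congruence (and modulus) by g = 2: 15·t ≡ -1 (mod 4).
    Reduce coefficients mod 4: 3·t ≡ 3 (mod 4).
    The inverse of 3 mod 4 is 3 (since 3·3 = 9 = 2·4 + 1), so t ≡ 3·3 = 9 ≡ 1 (mod 4).
    Then x = 4 + 30·1 = 34, valid modulo lcm(30, 8) = 120: x ≡ 34 (mod 120).
Verify: 34 mod 10 = 4, 34 mod 6 = 4, 34 mod 8 = 2.

x ≡ 34 (mod 120).


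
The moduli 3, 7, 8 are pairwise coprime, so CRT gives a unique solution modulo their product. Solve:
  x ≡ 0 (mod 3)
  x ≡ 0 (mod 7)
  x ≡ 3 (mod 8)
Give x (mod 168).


Moduli 3, 7, 8 are pairwise coprime; by CRT there is a unique solution modulo M = 3 · 7 · 8 = 168.
Solve pairwise, accumulating the modulus:
  Start with x ≡ 0 (mod 3).
  Combine with x ≡ 0 (mod 7): since gcd(3, 7) = 1, we get a unique residue mod 21.
    Write x = 0 + 3·t and substitute into x ≡ 0 (mod 7): 3·t ≡ 0 − 0 = 0 (mod 7).
    The inverse of 3 mod 7 is 5 (since 3·5 = 15 = 2·7 + 1), so t ≡ 5·0 = 0 ≡ 0 (mod 7).
    Then x = 0 + 3·0 = 0, valid modulo lcm(3, 7) = 21: x ≡ 0 (mod 21).
  Combine with x ≡ 3 (mod 8): since gcd(21, 8) = 1, we get a unique residue mod 168.
    Write x = 0 + 21·t and substitute into x ≡ 3 (mod 8): 21·t ≡ 3 − 0 = 3 (mod 8).
    Reduce coefficients mod 8: 5·t ≡ 3 (mod 8).
    The inverse of 5 mod 8 is 5 (since 5·5 = 25 = 3·8 + 1), so t ≡ 5·3 = 15 ≡ 7 (mod 8).
    Then x = 0 + 21·7 = 147, valid modulo lcm(21, 8) = 168: x ≡ 147 (mod 168).
Verify: 147 mod 3 = 0 ✓, 147 mod 7 = 0 ✓, 147 mod 8 = 3 ✓.

x ≡ 147 (mod 168).


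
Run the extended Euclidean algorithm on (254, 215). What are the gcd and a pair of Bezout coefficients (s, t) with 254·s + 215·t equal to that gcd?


Euclidean algorithm on (254, 215) — divide until remainder is 0:
  254 = 1 · 215 + 39
  215 = 5 · 39 + 20
  39 = 1 · 20 + 19
  20 = 1 · 19 + 1
  19 = 19 · 1 + 0
gcd(254, 215) = 1.
Track Bezout coefficients alongside the remainders: start with r₀ = 254 = a·1 + b·0 (s = 1, t = 0) and r₁ = 215 = a·0 + b·1 (s = 0, t = 1); each new remainder r_{k+1} = r_{k-1} − q_k·r_k inherits s_{k+1} = s_{k-1} − q_k·s_k, t_{k+1} = t_{k-1} − q_k·t_k, so r_k = a·s_k + b·t_k at every step:
  q = 1: r = 39, s = 1 − 1·0 = 1, t = 0 − 1·1 = -1  (check: 254·1 + 215·(-1) = 39)
  q = 5: r = 20, s = 0 − 5·1 = -5, t = 1 − 5·(-1) = 6  (check: 254·(-5) + 215·6 = 20)
  q = 1: r = 19, s = 1 − 1·(-5) = 6, t = -1 − 1·6 = -7  (check: 254·6 + 215·(-7) = 19)
  q = 1: r = 1, s = -5 − 1·6 = -11, t = 6 − 1·(-7) = 13  (check: 254·(-11) + 215·13 = 1)
The row with r = 1 (the gcd) gives the Bezout coefficients s = -11, t = 13.
Result: 254 · (-11) + 215 · (13) = 1.

gcd(254, 215) = 1; s = -11, t = 13 (check: 254·(-11) + 215·13 = 1).


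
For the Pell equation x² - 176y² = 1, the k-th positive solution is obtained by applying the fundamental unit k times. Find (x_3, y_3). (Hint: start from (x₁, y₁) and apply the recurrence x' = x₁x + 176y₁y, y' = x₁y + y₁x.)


Step 1: Find the fundamental solution (x₁, y₁) of x² - 176y² = 1.
  Expand √176 as a continued fraction. a₀ = ⌊√176⌋ = 13; iterate m_{k+1} = d_k·a_k − m_k, d_{k+1} = (176 − m_{k+1}²)/d_k, a_{k+1} = ⌊(a₀ + m_{k+1})/d_{k+1}⌋ (starting m₀ = 0, d₀ = 1), with convergents p_k = a_k·p_{k-1} + p_{k-2}, q_k = a_k·q_{k-1} + q_{k-2} (p₋₁ = 1, q₋₁ = 0):
  k = 0: a₀ = 13; p₀/q₀ = 13/1; p₀² − 176·q₀² = 169 − 176 = -7.
  k = 1: m = 13, d = 7, a = ⌊(13 + 13)/7⌋ = 3; p/q = (3·13 + 1)/(3·1 + 0) = 40/3; p² − 176·q² = 1600 − 1584 = 16.
  k = 2: m = 8, d = 16, a = ⌊(13 + 8)/16⌋ = 1; p/q = (1·40 + 13)/(1·3 + 1) = 53/4; p² − 176·q² = 2809 − 2816 = -7.
  k = 3: m = 8, d = 7, a = ⌊(13 + 8)/7⌋ = 3; p/q = (3·53 + 40)/(3·4 + 3) = 199/15; p² − 176·q² = 39601 − 39600 = 1.
  The first convergent with p² − 176·q² = 1 gives the fundamental solution (x₁, y₁) = (199, 15).
Step 2: Apply the recurrence (x_{n+1}, y_{n+1}) = (x₁x_n + 176y₁y_n, x₁y_n + y₁x_n) repeatedly.
  From (x_1, y_1) = (199, 15): x_2 = 199·199 + 176·15·15 = 79201; y_2 = 199·15 + 15·199 = 5970.
  From (x_2, y_2) = (79201, 5970): x_3 = 199·79201 + 176·15·5970 = 31521799; y_3 = 199·5970 + 15·79201 = 2376045.
Step 3: Verify x_3² - 176·y_3² = 993623812196401 - 993623812196400 = 1 (should be 1). ✓

(x_1, y_1) = (199, 15); (x_3, y_3) = (31521799, 2376045).


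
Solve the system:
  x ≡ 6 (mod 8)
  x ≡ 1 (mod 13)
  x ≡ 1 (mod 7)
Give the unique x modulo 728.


Moduli 8, 13, 7 are pairwise coprime; by CRT there is a unique solution modulo M = 8 · 13 · 7 = 728.
Solve pairwise, accumulating the modulus:
  Start with x ≡ 6 (mod 8).
  Combine with x ≡ 1 (mod 13): since gcd(8, 13) = 1, we get a unique residue mod 104.
    Write x = 6 + 8·t and substitute into x ≡ 1 (mod 13): 8·t ≡ 1 − 6 = -5 (mod 13).
    Reduce coefficients mod 13: 8·t ≡ 8 (mod 13).
    The inverse of 8 mod 13 is 5 (since 8·5 = 40 = 3·13 + 1), so t ≡ 5·8 = 40 ≡ 1 (mod 13).
    Then x = 6 + 8·1 = 14, valid modulo lcm(8, 13) = 104: x ≡ 14 (mod 104).
  Combine with x ≡ 1 (mod 7): since gcd(104, 7) = 1, we get a unique residue mod 728.
    Write x = 14 + 104·t and substitute into x ≡ 1 (mod 7): 104·t ≡ 1 − 14 = -13 (mod 7).
    Reduce coefficients mod 7: 6·t ≡ 1 (mod 7).
    The inverse of 6 mod 7 is 6 (since 6·6 = 36 = 5·7 + 1), so t ≡ 6·1 = 6 ≡ 6 (mod 7).
    Then x = 14 + 104·6 = 638, valid modulo lcm(104, 7) = 728: x ≡ 638 (mod 728).
Verify: 638 mod 8 = 6 ✓, 638 mod 13 = 1 ✓, 638 mod 7 = 1 ✓.

x ≡ 638 (mod 728).


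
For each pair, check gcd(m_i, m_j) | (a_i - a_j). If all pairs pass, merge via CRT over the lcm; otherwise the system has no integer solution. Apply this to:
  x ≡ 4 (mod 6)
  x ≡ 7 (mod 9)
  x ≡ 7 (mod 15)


Moduli 6, 9, 15 are not pairwise coprime, so CRT works modulo lcm(m_i) when all pairwise compatibility conditions hold.
Pairwise compatibility: gcd(m_i, m_j) must divide a_i - a_j for every pair.
Merge one congruence at a time:
  Start: x ≡ 4 (mod 6).
  Combine with x ≡ 7 (mod 9): gcd(6, 9) = 3; 7 - 4 = 3, which IS divisible by 3, so compatible.
    Write x = 4 + 6·t and substitute into x ≡ 7 (mod 9): 6·t ≡ 7 − 4 = 3 (mod 9).
    Divide the congruence (and modulus) by g = 3: 2·t ≡ 1 (mod 3).
    The inverse of 2 mod 3 is 2 (since 2·2 = 4 = 1·3 + 1), so t ≡ 2·1 = 2 ≡ 2 (mod 3).
    Then x = 4 + 6·2 = 16, valid modulo lcm(6, 9) = 18: x ≡ 16 (mod 18).
  Combine with x ≡ 7 (mod 15): gcd(18, 15) = 3; 7 - 16 = -9, which IS divisible by 3, so compatible.
    Write x = 16 + 18·t and substitute into x ≡ 7 (mod 15): 18·t ≡ 7 − 16 = -9 (mod 15).
    Divide the congruence (and modulus) by g = 3: 6·t ≡ -3 (mod 5).
    Reduce coefficients mod 5: 1·t ≡ 2 (mod 5).
    So t ≡ 2 (mod 5).
    Then x = 16 + 18·2 = 52, valid modulo lcm(18, 15) = 90: x ≡ 52 (mod 90).
Verify: 52 mod 6 = 4, 52 mod 9 = 7, 52 mod 15 = 7.

x ≡ 52 (mod 90).


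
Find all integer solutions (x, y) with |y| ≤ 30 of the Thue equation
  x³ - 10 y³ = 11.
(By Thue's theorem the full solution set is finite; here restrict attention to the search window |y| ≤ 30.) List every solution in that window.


The equation is x³ - 10y³ = 11. For fixed y, x³ = 10·y³ + 11, so a solution requires the RHS to be a perfect cube.
Strategy: iterate y from -30 to 30, compute RHS = 10·y³ + 11, and check whether it is a (positive or negative) perfect cube.
Check small values of y:
  y = 0: RHS = 11 is not a perfect cube.
  y = 1: RHS = 21 is not a perfect cube.
  y = -1: RHS = 1 = (1)³ ⇒ x = 1 works.
  y = 2: RHS = 91 is not a perfect cube.
  y = -2: RHS = -69 is not a perfect cube.
  y = 3: RHS = 281 is not a perfect cube.
  y = -3: RHS = -259 is not a perfect cube.
Continuing the search up to |y| = 30 finds no further solutions beyond those listed.
Collected solutions: (1, -1).

Solutions (with |y| ≤ 30): (1, -1).


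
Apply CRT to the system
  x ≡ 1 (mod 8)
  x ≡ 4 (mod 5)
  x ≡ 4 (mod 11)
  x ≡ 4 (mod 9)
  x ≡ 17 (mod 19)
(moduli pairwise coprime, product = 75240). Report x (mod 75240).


Product of moduli M = 8 · 5 · 11 · 9 · 19 = 75240.
Merge one congruence at a time:
  Start: x ≡ 1 (mod 8).
  Combine with x ≡ 4 (mod 5); new modulus lcm = 40.
    Write x = 1 + 8·t and substitute into x ≡ 4 (mod 5): 8·t ≡ 4 − 1 = 3 (mod 5).
    Reduce coefficients mod 5: 3·t ≡ 3 (mod 5).
    The inverse of 3 mod 5 is 2 (since 3·2 = 6 = 1·5 + 1), so t ≡ 2·3 = 6 ≡ 1 (mod 5).
    Then x = 1 + 8·1 = 9, valid modulo lcm(8, 5) = 40: x ≡ 9 (mod 40).
  Combine with x ≡ 4 (mod 11); new modulus lcm = 440.
    Write x = 9 + 40·t and substitute into x ≡ 4 (mod 11): 40·t ≡ 4 − 9 = -5 (mod 11).
    Reduce coefficients mod 11: 7·t ≡ 6 (mod 11).
    The inverse of 7 mod 11 is 8 (since 7·8 = 56 = 5·11 + 1), so t ≡ 8·6 = 48 ≡ 4 (mod 11).
    Then x = 9 + 40·4 = 169, valid modulo lcm(40, 11) = 440: x ≡ 169 (mod 440).
  Combine with x ≡ 4 (mod 9); new modulus lcm = 3960.
    Write x = 169 + 440·t and substitute into x ≡ 4 (mod 9): 440·t ≡ 4 − 169 = -165 (mod 9).
    Reduce coefficients mod 9: 8·t ≡ 6 (mod 9).
    The inverse of 8 mod 9 is 8 (since 8·8 = 64 = 7·9 + 1), so t ≡ 8·6 = 48 ≡ 3 (mod 9).
    Then x = 169 + 440·3 = 1489, valid modulo lcm(440, 9) = 3960: x ≡ 1489 (mod 3960).
  Combine with x ≡ 17 (mod 19); new modulus lcm = 75240.
    Write x = 1489 + 3960·t and substitute into x ≡ 17 (mod 19): 3960·t ≡ 17 − 1489 = -1472 (mod 19).
    Reduce coefficients mod 19: 8·t ≡ 10 (mod 19).
    The inverse of 8 mod 19 is 12 (since 8·12 = 96 = 5·19 + 1), so t ≡ 12·10 = 120 ≡ 6 (mod 19).
    Then x = 1489 + 3960·6 = 25249, valid modulo lcm(3960, 19) = 75240: x ≡ 25249 (mod 75240).
Verify against each original: 25249 mod 8 = 1, 25249 mod 5 = 4, 25249 mod 11 = 4, 25249 mod 9 = 4, 25249 mod 19 = 17.

x ≡ 25249 (mod 75240).


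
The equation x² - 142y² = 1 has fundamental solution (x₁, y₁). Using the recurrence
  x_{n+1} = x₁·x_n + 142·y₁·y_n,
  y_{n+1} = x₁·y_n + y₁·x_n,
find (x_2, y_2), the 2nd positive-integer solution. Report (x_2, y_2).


Step 1: Find the fundamental solution (x₁, y₁) of x² - 142y² = 1.
  Expand √142 as a continued fraction. a₀ = ⌊√142⌋ = 11; iterate m_{k+1} = d_k·a_k − m_k, d_{k+1} = (142 − m_{k+1}²)/d_k, a_{k+1} = ⌊(a₀ + m_{k+1})/d_{k+1}⌋ (starting m₀ = 0, d₀ = 1), with convergents p_k = a_k·p_{k-1} + p_{k-2}, q_k = a_k·q_{k-1} + q_{k-2} (p₋₁ = 1, q₋₁ = 0):
  k = 0: a₀ = 11; p₀/q₀ = 11/1; p₀² − 142·q₀² = 121 − 142 = -21.
  k = 1: m = 11, d = 21, a = ⌊(11 + 11)/21⌋ = 1; p/q = (1·11 + 1)/(1·1 + 0) = 12/1; p² − 142·q² = 144 − 142 = 2.
  k = 2: m = 10, d = 2, a = ⌊(11 + 10)/2⌋ = 10; p/q = (10·12 + 11)/(10·1 + 1) = 131/11; p² − 142·q² = 17161 − 17182 = -21.
  k = 3: m = 10, d = 21, a = ⌊(11 + 10)/21⌋ = 1; p/q = (1·131 + 12)/(1·11 + 1) = 143/12; p² − 142·q² = 20449 − 20448 = 1.
  The first convergent with p² − 142·q² = 1 gives the fundamental solution (x₁, y₁) = (143, 12).
Step 2: Apply the recurrence (x_{n+1}, y_{n+1}) = (x₁x_n + 142y₁y_n, x₁y_n + y₁x_n) repeatedly.
  From (x_1, y_1) = (143, 12): x_2 = 143·143 + 142·12·12 = 40897; y_2 = 143·12 + 12·143 = 3432.
Step 3: Verify x_2² - 142·y_2² = 1672564609 - 1672564608 = 1 (should be 1). ✓

(x_1, y_1) = (143, 12); (x_2, y_2) = (40897, 3432).


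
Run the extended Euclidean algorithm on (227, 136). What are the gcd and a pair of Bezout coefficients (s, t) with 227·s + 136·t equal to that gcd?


Euclidean algorithm on (227, 136) — divide until remainder is 0:
  227 = 1 · 136 + 91
  136 = 1 · 91 + 45
  91 = 2 · 45 + 1
  45 = 45 · 1 + 0
gcd(227, 136) = 1.
Track Bezout coefficients alongside the remainders: start with r₀ = 227 = a·1 + b·0 (s = 1, t = 0) and r₁ = 136 = a·0 + b·1 (s = 0, t = 1); each new remainder r_{k+1} = r_{k-1} − q_k·r_k inherits s_{k+1} = s_{k-1} − q_k·s_k, t_{k+1} = t_{k-1} − q_k·t_k, so r_k = a·s_k + b·t_k at every step:
  q = 1: r = 91, s = 1 − 1·0 = 1, t = 0 − 1·1 = -1  (check: 227·1 + 136·(-1) = 91)
  q = 1: r = 45, s = 0 − 1·1 = -1, t = 1 − 1·(-1) = 2  (check: 227·(-1) + 136·2 = 45)
  q = 2: r = 1, s = 1 − 2·(-1) = 3, t = -1 − 2·2 = -5  (check: 227·3 + 136·(-5) = 1)
The row with r = 1 (the gcd) gives the Bezout coefficients s = 3, t = -5.
Result: 227 · (3) + 136 · (-5) = 1.

gcd(227, 136) = 1; s = 3, t = -5 (check: 227·3 + 136·(-5) = 1).


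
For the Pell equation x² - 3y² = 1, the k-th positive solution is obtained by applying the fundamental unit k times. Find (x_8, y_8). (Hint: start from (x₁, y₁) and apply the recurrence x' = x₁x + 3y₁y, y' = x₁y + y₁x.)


Step 1: Find the fundamental solution (x₁, y₁) of x² - 3y² = 1.
  Expand √3 as a continued fraction. a₀ = ⌊√3⌋ = 1; iterate m_{k+1} = d_k·a_k − m_k, d_{k+1} = (3 − m_{k+1}²)/d_k, a_{k+1} = ⌊(a₀ + m_{k+1})/d_{k+1}⌋ (starting m₀ = 0, d₀ = 1), with convergents p_k = a_k·p_{k-1} + p_{k-2}, q_k = a_k·q_{k-1} + q_{k-2} (p₋₁ = 1, q₋₁ = 0):
  k = 0: a₀ = 1; p₀/q₀ = 1/1; p₀² − 3·q₀² = 1 − 3 = -2.
  k = 1: m = 1, d = 2, a = ⌊(1 + 1)/2⌋ = 1; p/q = (1·1 + 1)/(1·1 + 0) = 2/1; p² − 3·q² = 4 − 3 = 1.
  The first convergent with p² − 3·q² = 1 gives the fundamental solution (x₁, y₁) = (2, 1).
Step 2: Apply the recurrence (x_{n+1}, y_{n+1}) = (x₁x_n + 3y₁y_n, x₁y_n + y₁x_n) repeatedly.
  From (x_1, y_1) = (2, 1): x_2 = 2·2 + 3·1·1 = 7; y_2 = 2·1 + 1·2 = 4.
  From (x_2, y_2) = (7, 4): x_3 = 2·7 + 3·1·4 = 26; y_3 = 2·4 + 1·7 = 15.
  From (x_3, y_3) = (26, 15): x_4 = 2·26 + 3·1·15 = 97; y_4 = 2·15 + 1·26 = 56.
  From (x_4, y_4) = (97, 56): x_5 = 2·97 + 3·1·56 = 362; y_5 = 2·56 + 1·97 = 209.
  From (x_5, y_5) = (362, 209): x_6 = 2·362 + 3·1·209 = 1351; y_6 = 2·209 + 1·362 = 780.
  From (x_6, y_6) = (1351, 780): x_7 = 2·1351 + 3·1·780 = 5042; y_7 = 2·780 + 1·1351 = 2911.
  From (x_7, y_7) = (5042, 2911): x_8 = 2·5042 + 3·1·2911 = 18817; y_8 = 2·2911 + 1·5042 = 10864.
Step 3: Verify x_8² - 3·y_8² = 354079489 - 354079488 = 1 (should be 1). ✓

(x_1, y_1) = (2, 1); (x_8, y_8) = (18817, 10864).
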